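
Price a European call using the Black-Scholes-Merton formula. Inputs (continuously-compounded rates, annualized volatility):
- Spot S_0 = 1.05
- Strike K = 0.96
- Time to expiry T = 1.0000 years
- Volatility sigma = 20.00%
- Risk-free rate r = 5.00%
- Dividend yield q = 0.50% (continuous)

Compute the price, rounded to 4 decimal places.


d1 = (ln(S/K) + (r - q + 0.5*sigma^2) * T) / (sigma * sqrt(T)) = 0.77306079
d2 = d1 - sigma * sqrt(T) = 0.57306079
exp(-rT) = 0.95122942; exp(-qT) = 0.99501248
C = S_0 * exp(-qT) * N(d1) - K * exp(-rT) * N(d2)
N(d1) = 0.78025680; N(d2) = 0.71669823
C = 1.0500 * 0.99501248 * 0.78025680 - 0.9600 * 0.95122942 * 0.71669823 = 0.1607

Answer: Price = 0.1607


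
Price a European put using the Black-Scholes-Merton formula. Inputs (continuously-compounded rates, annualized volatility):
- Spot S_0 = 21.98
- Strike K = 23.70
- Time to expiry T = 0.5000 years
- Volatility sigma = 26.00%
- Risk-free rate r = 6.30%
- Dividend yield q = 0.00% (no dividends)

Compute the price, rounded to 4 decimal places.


Answer: Price = 2.1849

Derivation:
d1 = (ln(S/K) + (r - q + 0.5*sigma^2) * T) / (sigma * sqrt(T)) = -0.14654570
d2 = d1 - sigma * sqrt(T) = -0.33039346
exp(-rT) = 0.96899096; exp(-qT) = 1.00000000
P = K * exp(-rT) * N(-d2) - S_0 * exp(-qT) * N(-d1)
N(-d1) = 0.55825469; N(-d2) = 0.62944866
P = 23.7000 * 0.96899096 * 0.62944866 - 21.9800 * 1.00000000 * 0.55825469 = 2.1849


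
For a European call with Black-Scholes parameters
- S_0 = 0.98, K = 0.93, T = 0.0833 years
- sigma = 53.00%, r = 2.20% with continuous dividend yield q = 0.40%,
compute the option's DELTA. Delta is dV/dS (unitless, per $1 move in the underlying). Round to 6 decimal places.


Answer: Delta = 0.665683

Derivation:
d1 = 0.4286334750; d2 = 0.2756662563
phi(d1) = 0.3639270436; exp(-qT) = 0.9996668555; exp(-rT) = 0.9981690782
N(d1) = 0.6659050098
Delta = exp(-qT) * N(d1) = 0.9996668555 * 0.6659050098 = 0.665683


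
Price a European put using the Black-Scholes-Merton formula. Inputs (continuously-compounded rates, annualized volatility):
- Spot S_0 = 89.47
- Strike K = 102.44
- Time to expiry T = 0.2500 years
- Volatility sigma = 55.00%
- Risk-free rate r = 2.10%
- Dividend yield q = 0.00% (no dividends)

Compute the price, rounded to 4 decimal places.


Answer: Price = 17.8224

Derivation:
d1 = (ln(S/K) + (r - q + 0.5*sigma^2) * T) / (sigma * sqrt(T)) = -0.33567777
d2 = d1 - sigma * sqrt(T) = -0.61067777
exp(-rT) = 0.99476376; exp(-qT) = 1.00000000
P = K * exp(-rT) * N(-d2) - S_0 * exp(-qT) * N(-d1)
N(-d1) = 0.63144307; N(-d2) = 0.72929354
P = 102.4400 * 0.99476376 * 0.72929354 - 89.4700 * 1.00000000 * 0.63144307 = 17.8224


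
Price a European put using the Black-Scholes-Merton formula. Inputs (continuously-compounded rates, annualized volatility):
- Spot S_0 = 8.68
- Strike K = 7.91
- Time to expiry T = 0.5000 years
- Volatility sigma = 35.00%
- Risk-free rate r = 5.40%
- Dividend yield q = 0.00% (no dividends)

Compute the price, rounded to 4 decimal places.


Answer: Price = 0.4084

Derivation:
d1 = (ln(S/K) + (r - q + 0.5*sigma^2) * T) / (sigma * sqrt(T)) = 0.60818758
d2 = d1 - sigma * sqrt(T) = 0.36070021
exp(-rT) = 0.97336124; exp(-qT) = 1.00000000
P = K * exp(-rT) * N(-d2) - S_0 * exp(-qT) * N(-d1)
N(-d1) = 0.27153154; N(-d2) = 0.35916178
P = 7.9100 * 0.97336124 * 0.35916178 - 8.6800 * 1.00000000 * 0.27153154 = 0.4084


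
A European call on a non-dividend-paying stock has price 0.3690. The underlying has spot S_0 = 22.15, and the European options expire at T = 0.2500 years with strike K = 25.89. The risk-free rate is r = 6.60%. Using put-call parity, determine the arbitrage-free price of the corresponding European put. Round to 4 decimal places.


Answer: Put price = 3.6853

Derivation:
Put-call parity: C - P = S_0 * exp(-qT) - K * exp(-rT).
S_0 * exp(-qT) = 22.1500 * 1.00000000 = 22.15000000
K * exp(-rT) = 25.8900 * 0.98363538 = 25.46631997
P = C - S*exp(-qT) + K*exp(-rT)
P = 0.3690 - 22.15000000 + 25.46631997 = 3.6853


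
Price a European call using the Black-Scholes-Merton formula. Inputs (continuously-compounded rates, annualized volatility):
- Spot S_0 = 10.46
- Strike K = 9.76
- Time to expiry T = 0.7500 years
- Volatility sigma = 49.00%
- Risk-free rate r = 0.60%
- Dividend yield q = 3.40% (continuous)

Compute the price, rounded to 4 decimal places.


d1 = (ln(S/K) + (r - q + 0.5*sigma^2) * T) / (sigma * sqrt(T)) = 0.32591672
d2 = d1 - sigma * sqrt(T) = -0.09843573
exp(-rT) = 0.99551011; exp(-qT) = 0.97482238
C = S_0 * exp(-qT) * N(d1) - K * exp(-rT) * N(d2)
N(d1) = 0.62775632; N(d2) = 0.46079315
C = 10.4600 * 0.97482238 * 0.62775632 - 9.7600 * 0.99551011 * 0.46079315 = 1.9239

Answer: Price = 1.9239


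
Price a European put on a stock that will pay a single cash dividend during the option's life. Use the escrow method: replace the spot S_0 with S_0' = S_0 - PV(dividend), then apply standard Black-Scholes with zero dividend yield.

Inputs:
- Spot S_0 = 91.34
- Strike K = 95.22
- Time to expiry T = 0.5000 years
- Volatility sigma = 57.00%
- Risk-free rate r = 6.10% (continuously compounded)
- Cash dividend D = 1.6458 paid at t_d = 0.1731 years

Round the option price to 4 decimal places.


PV(D) = D * exp(-r * t_d) = 1.6458 * 0.98949645 = 1.62851326
S_0' = S_0 - PV(D) = 91.3400 - 1.62851326 = 89.71148674
d1 = (ln(S_0'/K) + (r + sigma^2/2)*T) / (sigma*sqrt(T)) = 0.12934798
d2 = d1 - sigma*sqrt(T) = -0.27370289
exp(-rT) = 0.96996043
N(-d1) = 0.44854115; N(-d2) = 0.60784352
P = K * exp(-rT) * N(-d2) - S_0' * N(-d1) = 95.2200 * 0.96996043 * 0.60784352 - 89.71148674 * 0.44854115 = 15.9009

Answer: Price = 15.9009


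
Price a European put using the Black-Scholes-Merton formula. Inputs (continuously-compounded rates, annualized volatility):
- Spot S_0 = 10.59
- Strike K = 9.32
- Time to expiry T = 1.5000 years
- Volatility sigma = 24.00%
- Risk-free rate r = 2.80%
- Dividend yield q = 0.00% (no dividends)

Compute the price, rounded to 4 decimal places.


d1 = (ln(S/K) + (r - q + 0.5*sigma^2) * T) / (sigma * sqrt(T)) = 0.72446221
d2 = d1 - sigma * sqrt(T) = 0.43052344
exp(-rT) = 0.95886978; exp(-qT) = 1.00000000
P = K * exp(-rT) * N(-d2) - S_0 * exp(-qT) * N(-d1)
N(-d1) = 0.23439101; N(-d2) = 0.33340746
P = 9.3200 * 0.95886978 * 0.33340746 - 10.5900 * 1.00000000 * 0.23439101 = 0.4974

Answer: Price = 0.4974


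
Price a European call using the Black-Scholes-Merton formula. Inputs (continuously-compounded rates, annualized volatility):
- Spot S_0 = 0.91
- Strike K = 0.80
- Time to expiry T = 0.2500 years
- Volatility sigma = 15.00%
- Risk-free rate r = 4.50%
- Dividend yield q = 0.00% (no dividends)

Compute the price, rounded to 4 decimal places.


d1 = (ln(S/K) + (r - q + 0.5*sigma^2) * T) / (sigma * sqrt(T)) = 1.90527162
d2 = d1 - sigma * sqrt(T) = 1.83027162
exp(-rT) = 0.98881304; exp(-qT) = 1.00000000
C = S_0 * exp(-qT) * N(d1) - K * exp(-rT) * N(d2)
N(d1) = 0.97162761; N(d2) = 0.96639533
C = 0.9100 * 1.00000000 * 0.97162761 - 0.8000 * 0.98881304 * 0.96639533 = 0.1197

Answer: Price = 0.1197


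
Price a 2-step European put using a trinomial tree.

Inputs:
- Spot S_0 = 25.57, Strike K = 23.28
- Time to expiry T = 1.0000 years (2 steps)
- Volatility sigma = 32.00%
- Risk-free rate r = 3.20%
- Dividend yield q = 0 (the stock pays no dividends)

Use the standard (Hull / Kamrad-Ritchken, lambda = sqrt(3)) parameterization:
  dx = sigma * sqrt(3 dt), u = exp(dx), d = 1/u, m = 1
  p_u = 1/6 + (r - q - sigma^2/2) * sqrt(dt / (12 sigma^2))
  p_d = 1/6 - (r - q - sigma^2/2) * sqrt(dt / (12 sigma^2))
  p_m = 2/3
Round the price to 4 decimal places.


dt = T/N = 0.500000; dx = sigma*sqrt(3*dt) = 0.391918
u = exp(dx) = 1.479817; d = 1/u = 0.675759
p_u = 0.154419, p_m = 0.666667, p_d = 0.178914
Discount per step: exp(-r*dt) = 0.984127
Stock lattice S(k, j) with j the centered position index:
  k=0: S(0,+0) = 25.5700
  k=1: S(1,-1) = 17.2792; S(1,+0) = 25.5700; S(1,+1) = 37.8389
  k=2: S(2,-2) = 11.6766; S(2,-1) = 17.2792; S(2,+0) = 25.5700; S(2,+1) = 37.8389; S(2,+2) = 55.9947
Terminal payoffs V(N, j) = max(K - S_T, 0):
  V(2,-2) = 11.603444; V(2,-1) = 6.000835; V(2,+0) = 0.000000; V(2,+1) = 0.000000; V(2,+2) = 0.000000
Backward induction: V(k, j) = exp(-r*dt) * [p_u * V(k+1, j+1) + p_m * V(k+1, j) + p_d * V(k+1, j-1)]
  V(1,-1) = exp(-r*dt) * [p_u*0.000000 + p_m*6.000835 + p_d*11.603444] = 5.980125
  V(1,+0) = exp(-r*dt) * [p_u*0.000000 + p_m*0.000000 + p_d*6.000835] = 1.056593
  V(1,+1) = exp(-r*dt) * [p_u*0.000000 + p_m*0.000000 + p_d*0.000000] = 0.000000
  V(0,+0) = exp(-r*dt) * [p_u*0.000000 + p_m*1.056593 + p_d*5.980125] = 1.746161

Answer: Price = V(0,0) = 1.7462


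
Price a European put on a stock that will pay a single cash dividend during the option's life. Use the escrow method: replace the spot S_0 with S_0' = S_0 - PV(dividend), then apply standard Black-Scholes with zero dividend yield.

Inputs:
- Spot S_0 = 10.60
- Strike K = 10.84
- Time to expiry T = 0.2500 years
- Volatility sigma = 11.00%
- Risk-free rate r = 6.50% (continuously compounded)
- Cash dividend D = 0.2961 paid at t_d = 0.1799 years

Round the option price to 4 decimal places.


Answer: Price = 0.4520

Derivation:
PV(D) = D * exp(-r * t_d) = 0.2961 * 0.98837460 = 0.29265772
S_0' = S_0 - PV(D) = 10.6000 - 0.29265772 = 10.30734228
d1 = (ln(S_0'/K) + (r + sigma^2/2)*T) / (sigma*sqrt(T)) = -0.59316385
d2 = d1 - sigma*sqrt(T) = -0.64816385
exp(-rT) = 0.98388132
N(-d1) = 0.72346425; N(-d2) = 0.74156051
P = K * exp(-rT) * N(-d2) - S_0' * N(-d1) = 10.8400 * 0.98388132 * 0.74156051 - 10.30734228 * 0.72346425 = 0.4520


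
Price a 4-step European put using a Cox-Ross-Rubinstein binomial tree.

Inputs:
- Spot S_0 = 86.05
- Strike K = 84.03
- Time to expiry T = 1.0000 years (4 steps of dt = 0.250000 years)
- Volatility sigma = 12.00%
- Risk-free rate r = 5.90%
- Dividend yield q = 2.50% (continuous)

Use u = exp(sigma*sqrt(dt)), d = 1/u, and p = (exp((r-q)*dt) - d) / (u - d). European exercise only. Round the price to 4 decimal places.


Answer: Price = V(0,0) = 2.0124

Derivation:
dt = T/N = 0.250000
u = exp(sigma*sqrt(dt)) = 1.061837; d = 1/u = 0.941765
p = (exp((r-q)*dt) - d) / (u - d) = 0.556097
Discount per step: exp(-r*dt) = 0.985358
Stock lattice S(k, i) with i counting down-moves:
  k=0: S(0,0) = 86.0500
  k=1: S(1,0) = 91.3710; S(1,1) = 81.0388
  k=2: S(2,0) = 97.0211; S(2,1) = 86.0500; S(2,2) = 76.3195
  k=3: S(3,0) = 103.0206; S(3,1) = 91.3710; S(3,2) = 81.0388; S(3,3) = 71.8750
  k=4: S(4,0) = 109.3910; S(4,1) = 97.0211; S(4,2) = 86.0500; S(4,3) = 76.3195; S(4,4) = 67.6893
Terminal payoffs V(N, i) = max(K - S_T, 0):
  V(4,0) = 0.000000; V(4,1) = 0.000000; V(4,2) = 0.000000; V(4,3) = 7.710496; V(4,4) = 16.340673
Backward induction: V(k, i) = exp(-r*dt) * [p * V(k+1, i) + (1-p) * V(k+1, i+1)].
  V(3,0) = exp(-r*dt) * [p*0.000000 + (1-p)*0.000000] = 0.000000
  V(3,1) = exp(-r*dt) * [p*0.000000 + (1-p)*0.000000] = 0.000000
  V(3,2) = exp(-r*dt) * [p*0.000000 + (1-p)*7.710496] = 3.372597
  V(3,3) = exp(-r*dt) * [p*7.710496 + (1-p)*16.340673] = 11.372470
  V(2,0) = exp(-r*dt) * [p*0.000000 + (1-p)*0.000000] = 0.000000
  V(2,1) = exp(-r*dt) * [p*0.000000 + (1-p)*3.372597] = 1.475186
  V(2,2) = exp(-r*dt) * [p*3.372597 + (1-p)*11.372470] = 6.822388
  V(1,0) = exp(-r*dt) * [p*0.000000 + (1-p)*1.475186] = 0.645251
  V(1,1) = exp(-r*dt) * [p*1.475186 + (1-p)*6.822388] = 3.792471
  V(0,0) = exp(-r*dt) * [p*0.645251 + (1-p)*3.792471] = 2.012408


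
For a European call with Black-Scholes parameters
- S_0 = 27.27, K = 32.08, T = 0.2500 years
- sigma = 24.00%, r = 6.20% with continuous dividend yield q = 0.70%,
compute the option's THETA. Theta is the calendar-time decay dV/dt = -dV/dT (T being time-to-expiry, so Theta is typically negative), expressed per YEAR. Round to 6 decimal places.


Answer: Theta = -1.467732

Derivation:
d1 = -1.1791298845; d2 = -1.2991298845
phi(d1) = 0.1990673289; exp(-qT) = 0.9982515304; exp(-rT) = 0.9846195068
Theta = -S*exp(-qT)*phi(d1)*sigma/(2*sqrt(T)) - r*K*exp(-rT)*N(d2) + q*S*exp(-qT)*N(d1)
N(d1) = 0.1191732302; N(d2) = 0.0969496794; sqrt(T) = 0.5000000000
Term 1 = -27.2700 * 0.9982515304 * 0.1990673289 * 0.2400 / (2 * 0.5000000000) = -1.3005778503
Term 2 = -0.0620 * 32.0800 * 0.9846195068 * 0.0969496794 = -0.1898632287
Term 3 = 0.0070 * 27.2700 * 0.9982515304 * 0.1191732302 = 0.0227092020
Theta = -1.3005778503 + (-0.1898632287) + (0.0227092020) = -1.467732


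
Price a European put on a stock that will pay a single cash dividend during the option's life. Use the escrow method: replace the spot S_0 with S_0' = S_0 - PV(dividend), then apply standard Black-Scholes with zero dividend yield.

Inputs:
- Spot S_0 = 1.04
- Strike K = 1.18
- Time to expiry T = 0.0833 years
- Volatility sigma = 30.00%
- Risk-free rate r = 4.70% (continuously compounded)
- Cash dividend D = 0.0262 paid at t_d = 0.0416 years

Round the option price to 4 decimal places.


Answer: Price = 0.1632

Derivation:
PV(D) = D * exp(-r * t_d) = 0.0262 * 0.99804671 = 0.02614882
S_0' = S_0 - PV(D) = 1.0400 - 0.02614882 = 1.01385118
d1 = (ln(S_0'/K) + (r + sigma^2/2)*T) / (sigma*sqrt(T)) = -1.66419530
d2 = d1 - sigma*sqrt(T) = -1.75078052
exp(-rT) = 0.99609255
N(-d1) = 0.95196330; N(-d2) = 0.96000814
P = K * exp(-rT) * N(-d2) - S_0' * N(-d1) = 1.1800 * 0.99609255 * 0.96000814 - 1.01385118 * 0.95196330 = 0.1632


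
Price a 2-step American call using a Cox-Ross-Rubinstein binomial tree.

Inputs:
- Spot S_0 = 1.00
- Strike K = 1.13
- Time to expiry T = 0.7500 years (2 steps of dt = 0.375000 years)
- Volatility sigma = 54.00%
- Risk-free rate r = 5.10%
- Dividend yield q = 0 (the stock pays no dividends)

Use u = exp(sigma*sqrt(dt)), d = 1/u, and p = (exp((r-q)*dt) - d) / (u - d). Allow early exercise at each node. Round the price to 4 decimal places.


dt = T/N = 0.375000
u = exp(sigma*sqrt(dt)) = 1.391916; d = 1/u = 0.718434
p = (exp((r-q)*dt) - d) / (u - d) = 0.446745
Discount per step: exp(-r*dt) = 0.981057
Stock lattice S(k, i) with i counting down-moves:
  k=0: S(0,0) = 1.0000
  k=1: S(1,0) = 1.3919; S(1,1) = 0.7184
  k=2: S(2,0) = 1.9374; S(2,1) = 1.0000; S(2,2) = 0.5161
Terminal payoffs V(N, i) = max(S_T - K, 0):
  V(2,0) = 0.807430; V(2,1) = 0.000000; V(2,2) = 0.000000
Backward induction: V(k, i) = exp(-r*dt) * [p * V(k+1, i) + (1-p) * V(k+1, i+1)]; then take max(V_cont, immediate exercise) for American.
  V(1,0) = exp(-r*dt) * [p*0.807430 + (1-p)*0.000000] = 0.353882; exercise = 0.261916; V(1,0) = max -> 0.353882
  V(1,1) = exp(-r*dt) * [p*0.000000 + (1-p)*0.000000] = 0.000000; exercise = 0.000000; V(1,1) = max -> 0.000000
  V(0,0) = exp(-r*dt) * [p*0.353882 + (1-p)*0.000000] = 0.155100; exercise = 0.000000; V(0,0) = max -> 0.155100

Answer: Price = V(0,0) = 0.1551


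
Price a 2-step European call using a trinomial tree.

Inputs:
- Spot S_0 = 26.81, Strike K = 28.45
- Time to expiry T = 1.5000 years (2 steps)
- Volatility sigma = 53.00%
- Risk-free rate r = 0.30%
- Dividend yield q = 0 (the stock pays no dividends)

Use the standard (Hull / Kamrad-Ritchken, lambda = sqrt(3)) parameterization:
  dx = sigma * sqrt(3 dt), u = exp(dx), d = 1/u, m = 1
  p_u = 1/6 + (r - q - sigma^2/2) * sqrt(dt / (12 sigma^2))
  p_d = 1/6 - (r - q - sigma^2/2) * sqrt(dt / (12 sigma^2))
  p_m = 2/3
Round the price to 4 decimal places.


Answer: Price = V(0,0) = 5.2427

Derivation:
dt = T/N = 0.750000; dx = sigma*sqrt(3*dt) = 0.795000
u = exp(dx) = 2.214441; d = 1/u = 0.451581
p_u = 0.101832, p_m = 0.666667, p_d = 0.231502
Discount per step: exp(-r*dt) = 0.997753
Stock lattice S(k, j) with j the centered position index:
  k=0: S(0,+0) = 26.8100
  k=1: S(1,-1) = 12.1069; S(1,+0) = 26.8100; S(1,+1) = 59.3692
  k=2: S(2,-2) = 5.4672; S(2,-1) = 12.1069; S(2,+0) = 26.8100; S(2,+1) = 59.3692; S(2,+2) = 131.4695
Terminal payoffs V(N, j) = max(S_T - K, 0):
  V(2,-2) = 0.000000; V(2,-1) = 0.000000; V(2,+0) = 0.000000; V(2,+1) = 30.919163; V(2,+2) = 103.019509
Backward induction: V(k, j) = exp(-r*dt) * [p_u * V(k+1, j+1) + p_m * V(k+1, j) + p_d * V(k+1, j-1)]
  V(1,-1) = exp(-r*dt) * [p_u*0.000000 + p_m*0.000000 + p_d*0.000000] = 0.000000
  V(1,+0) = exp(-r*dt) * [p_u*30.919163 + p_m*0.000000 + p_d*0.000000] = 3.141477
  V(1,+1) = exp(-r*dt) * [p_u*103.019509 + p_m*30.919163 + p_d*0.000000] = 31.033529
  V(0,+0) = exp(-r*dt) * [p_u*31.033529 + p_m*3.141477 + p_d*0.000000] = 5.242707


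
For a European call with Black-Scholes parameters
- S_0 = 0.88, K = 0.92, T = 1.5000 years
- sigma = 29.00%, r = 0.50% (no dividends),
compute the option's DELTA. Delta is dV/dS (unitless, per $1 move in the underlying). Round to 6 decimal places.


Answer: Delta = 0.529316

Derivation:
d1 = 0.0735501174; d2 = -0.2816258953
phi(d1) = 0.3978646754; exp(-qT) = 1.0000000000; exp(-rT) = 0.9925280548
N(d1) = 0.5293158179
Delta = exp(-qT) * N(d1) = 1.0000000000 * 0.5293158179 = 0.529316


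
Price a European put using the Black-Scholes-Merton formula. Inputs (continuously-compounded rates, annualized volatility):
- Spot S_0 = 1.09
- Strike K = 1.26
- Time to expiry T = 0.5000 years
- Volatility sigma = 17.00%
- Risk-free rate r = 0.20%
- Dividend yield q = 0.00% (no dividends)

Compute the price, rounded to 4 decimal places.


Answer: Price = 0.1767

Derivation:
d1 = (ln(S/K) + (r - q + 0.5*sigma^2) * T) / (sigma * sqrt(T)) = -1.13726916
d2 = d1 - sigma * sqrt(T) = -1.25747731
exp(-rT) = 0.99900050; exp(-qT) = 1.00000000
P = K * exp(-rT) * N(-d2) - S_0 * exp(-qT) * N(-d1)
N(-d1) = 0.87228711; N(-d2) = 0.89570958
P = 1.2600 * 0.99900050 * 0.89570958 - 1.0900 * 1.00000000 * 0.87228711 = 0.1767


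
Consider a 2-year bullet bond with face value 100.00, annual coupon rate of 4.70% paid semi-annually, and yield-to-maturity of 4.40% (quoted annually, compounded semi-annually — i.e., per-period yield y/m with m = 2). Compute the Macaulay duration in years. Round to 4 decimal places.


Coupon per period c = face * coupon_rate / m = 2.350000
Periods per year m = 2; per-period yield y/m = 0.022000
Number of cashflows N = 4
Cashflows (t years, CF_t, discount factor 1/(1+y/m)^(m*t), PV):
  t = 0.5000: CF_t = 2.350000, DF = 0.978474, PV = 2.299413
  t = 1.0000: CF_t = 2.350000, DF = 0.957411, PV = 2.249915
  t = 1.5000: CF_t = 2.350000, DF = 0.936801, PV = 2.201482
  t = 2.0000: CF_t = 102.350000, DF = 0.916635, PV = 93.817588
Price P = sum_t PV_t = 100.568398
Macaulay numerator sum_t t * PV_t:
  t * PV_t at t = 0.5000: 1.149706
  t * PV_t at t = 1.0000: 2.249915
  t * PV_t at t = 1.5000: 3.302223
  t * PV_t at t = 2.0000: 187.635176
Macaulay duration D = (sum_t t * PV_t) / P = 194.337021 / 100.568398 = 1.932387

Answer: Macaulay duration = 1.9324 years


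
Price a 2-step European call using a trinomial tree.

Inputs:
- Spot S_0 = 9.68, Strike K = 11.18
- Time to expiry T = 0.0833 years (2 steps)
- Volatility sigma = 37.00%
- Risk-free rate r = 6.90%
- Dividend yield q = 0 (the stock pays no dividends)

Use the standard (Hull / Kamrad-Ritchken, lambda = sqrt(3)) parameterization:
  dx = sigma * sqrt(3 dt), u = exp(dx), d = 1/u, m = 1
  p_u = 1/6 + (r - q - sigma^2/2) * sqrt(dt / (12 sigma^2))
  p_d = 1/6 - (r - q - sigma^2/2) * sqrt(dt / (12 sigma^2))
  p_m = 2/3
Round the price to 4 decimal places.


Answer: Price = V(0,0) = 0.0385

Derivation:
dt = T/N = 0.041650; dx = sigma*sqrt(3*dt) = 0.130789
u = exp(dx) = 1.139727; d = 1/u = 0.877403
p_u = 0.166754, p_m = 0.666667, p_d = 0.166579
Discount per step: exp(-r*dt) = 0.997130
Stock lattice S(k, j) with j the centered position index:
  k=0: S(0,+0) = 9.6800
  k=1: S(1,-1) = 8.4933; S(1,+0) = 9.6800; S(1,+1) = 11.0326
  k=2: S(2,-2) = 7.4520; S(2,-1) = 8.4933; S(2,+0) = 9.6800; S(2,+1) = 11.0326; S(2,+2) = 12.5741
Terminal payoffs V(N, j) = max(S_T - K, 0):
  V(2,-2) = 0.000000; V(2,-1) = 0.000000; V(2,+0) = 0.000000; V(2,+1) = 0.000000; V(2,+2) = 1.394099
Backward induction: V(k, j) = exp(-r*dt) * [p_u * V(k+1, j+1) + p_m * V(k+1, j) + p_d * V(k+1, j-1)]
  V(1,-1) = exp(-r*dt) * [p_u*0.000000 + p_m*0.000000 + p_d*0.000000] = 0.000000
  V(1,+0) = exp(-r*dt) * [p_u*0.000000 + p_m*0.000000 + p_d*0.000000] = 0.000000
  V(1,+1) = exp(-r*dt) * [p_u*1.394099 + p_m*0.000000 + p_d*0.000000] = 0.231805
  V(0,+0) = exp(-r*dt) * [p_u*0.231805 + p_m*0.000000 + p_d*0.000000] = 0.038544


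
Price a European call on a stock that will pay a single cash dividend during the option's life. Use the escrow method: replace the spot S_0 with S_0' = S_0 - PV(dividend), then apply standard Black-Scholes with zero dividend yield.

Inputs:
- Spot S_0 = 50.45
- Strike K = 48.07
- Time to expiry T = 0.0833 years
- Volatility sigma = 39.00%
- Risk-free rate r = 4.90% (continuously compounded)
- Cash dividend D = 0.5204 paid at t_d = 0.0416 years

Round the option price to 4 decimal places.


Answer: Price = 3.3743

Derivation:
PV(D) = D * exp(-r * t_d) = 0.5204 * 0.99796368 = 0.51934030
S_0' = S_0 - PV(D) = 50.4500 - 0.51934030 = 49.93065970
d1 = (ln(S_0'/K) + (r + sigma^2/2)*T) / (sigma*sqrt(T)) = 0.42993322
d2 = d1 - sigma*sqrt(T) = 0.31737244
exp(-rT) = 0.99592662
N(d1) = 0.66637789; N(d2) = 0.62451949
C = S_0' * N(d1) - K * exp(-rT) * N(d2) = 49.93065970 * 0.66637789 - 48.0700 * 0.99592662 * 0.62451949 = 3.3743


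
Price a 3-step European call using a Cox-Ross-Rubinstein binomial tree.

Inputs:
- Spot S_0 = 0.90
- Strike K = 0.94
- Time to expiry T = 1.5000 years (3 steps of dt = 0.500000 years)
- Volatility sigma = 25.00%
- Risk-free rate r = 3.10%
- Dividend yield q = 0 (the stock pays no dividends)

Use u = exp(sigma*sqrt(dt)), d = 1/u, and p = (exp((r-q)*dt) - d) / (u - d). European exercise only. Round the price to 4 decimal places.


Answer: Price = V(0,0) = 0.1183

Derivation:
dt = T/N = 0.500000
u = exp(sigma*sqrt(dt)) = 1.193365; d = 1/u = 0.837967
p = (exp((r-q)*dt) - d) / (u - d) = 0.499873
Discount per step: exp(-r*dt) = 0.984620
Stock lattice S(k, i) with i counting down-moves:
  k=0: S(0,0) = 0.9000
  k=1: S(1,0) = 1.0740; S(1,1) = 0.7542
  k=2: S(2,0) = 1.2817; S(2,1) = 0.9000; S(2,2) = 0.6320
  k=3: S(3,0) = 1.5295; S(3,1) = 1.0740; S(3,2) = 0.7542; S(3,3) = 0.5296
Terminal payoffs V(N, i) = max(S_T - K, 0):
  V(3,0) = 0.589544; V(3,1) = 0.134028; V(3,2) = 0.000000; V(3,3) = 0.000000
Backward induction: V(k, i) = exp(-r*dt) * [p * V(k+1, i) + (1-p) * V(k+1, i+1)].
  V(2,0) = exp(-r*dt) * [p*0.589544 + (1-p)*0.134028] = 0.356165
  V(2,1) = exp(-r*dt) * [p*0.134028 + (1-p)*0.000000] = 0.065967
  V(2,2) = exp(-r*dt) * [p*0.000000 + (1-p)*0.000000] = 0.000000
  V(1,0) = exp(-r*dt) * [p*0.356165 + (1-p)*0.065967] = 0.207783
  V(1,1) = exp(-r*dt) * [p*0.065967 + (1-p)*0.000000] = 0.032468
  V(0,0) = exp(-r*dt) * [p*0.207783 + (1-p)*0.032468] = 0.118256


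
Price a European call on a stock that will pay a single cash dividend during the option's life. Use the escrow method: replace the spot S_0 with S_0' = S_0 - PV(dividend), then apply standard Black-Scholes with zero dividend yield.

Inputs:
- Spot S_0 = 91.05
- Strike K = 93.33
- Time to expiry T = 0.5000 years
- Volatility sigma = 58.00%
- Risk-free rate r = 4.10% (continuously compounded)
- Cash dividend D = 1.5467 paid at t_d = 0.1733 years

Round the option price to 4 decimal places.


PV(D) = D * exp(-r * t_d) = 1.5467 * 0.99291988 = 1.53574918
S_0' = S_0 - PV(D) = 91.0500 - 1.53574918 = 89.51425082
d1 = (ln(S_0'/K) + (r + sigma^2/2)*T) / (sigma*sqrt(T)) = 0.15326232
d2 = d1 - sigma*sqrt(T) = -0.25685961
exp(-rT) = 0.97970870
N(d1) = 0.56090429; N(d2) = 0.39864358
C = S_0' * N(d1) - K * exp(-rT) * N(d2) = 89.51425082 * 0.56090429 - 93.3300 * 0.97970870 * 0.39864358 = 13.7585

Answer: Price = 13.7585


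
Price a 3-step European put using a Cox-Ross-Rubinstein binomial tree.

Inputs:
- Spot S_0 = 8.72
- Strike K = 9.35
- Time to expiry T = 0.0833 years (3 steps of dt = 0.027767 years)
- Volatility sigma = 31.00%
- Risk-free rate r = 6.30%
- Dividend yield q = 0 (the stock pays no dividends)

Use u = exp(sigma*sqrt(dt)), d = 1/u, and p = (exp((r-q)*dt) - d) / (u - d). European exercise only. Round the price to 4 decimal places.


Answer: Price = V(0,0) = 0.6870

Derivation:
dt = T/N = 0.027767
u = exp(sigma*sqrt(dt)) = 1.053014; d = 1/u = 0.949655
p = (exp((r-q)*dt) - d) / (u - d) = 0.504028
Discount per step: exp(-r*dt) = 0.998252
Stock lattice S(k, i) with i counting down-moves:
  k=0: S(0,0) = 8.7200
  k=1: S(1,0) = 9.1823; S(1,1) = 8.2810
  k=2: S(2,0) = 9.6691; S(2,1) = 8.7200; S(2,2) = 7.8641
  k=3: S(3,0) = 10.1817; S(3,1) = 9.1823; S(3,2) = 8.2810; S(3,3) = 7.4682
Terminal payoffs V(N, i) = max(K - S_T, 0):
  V(3,0) = 0.000000; V(3,1) = 0.167720; V(3,2) = 1.069007; V(3,3) = 1.881828
Backward induction: V(k, i) = exp(-r*dt) * [p * V(k+1, i) + (1-p) * V(k+1, i+1)].
  V(2,0) = exp(-r*dt) * [p*0.000000 + (1-p)*0.167720] = 0.083039
  V(2,1) = exp(-r*dt) * [p*0.167720 + (1-p)*1.069007] = 0.613658
  V(2,2) = exp(-r*dt) * [p*1.069007 + (1-p)*1.881828] = 1.469570
  V(1,0) = exp(-r*dt) * [p*0.083039 + (1-p)*0.613658] = 0.345606
  V(1,1) = exp(-r*dt) * [p*0.613658 + (1-p)*1.469570] = 1.036352
  V(0,0) = exp(-r*dt) * [p*0.345606 + (1-p)*1.036352] = 0.686994


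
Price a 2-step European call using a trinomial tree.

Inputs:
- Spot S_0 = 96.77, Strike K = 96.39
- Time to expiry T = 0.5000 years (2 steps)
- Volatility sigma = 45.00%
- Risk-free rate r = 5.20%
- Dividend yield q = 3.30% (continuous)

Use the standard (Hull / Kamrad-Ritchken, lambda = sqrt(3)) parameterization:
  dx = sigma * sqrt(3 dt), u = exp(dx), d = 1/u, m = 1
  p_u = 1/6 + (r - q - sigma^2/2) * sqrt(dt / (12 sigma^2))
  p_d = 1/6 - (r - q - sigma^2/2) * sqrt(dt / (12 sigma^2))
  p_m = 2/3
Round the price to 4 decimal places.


dt = T/N = 0.250000; dx = sigma*sqrt(3*dt) = 0.389711
u = exp(dx) = 1.476555; d = 1/u = 0.677252
p_u = 0.140285, p_m = 0.666667, p_d = 0.193048
Discount per step: exp(-r*dt) = 0.987084
Stock lattice S(k, j) with j the centered position index:
  k=0: S(0,+0) = 96.7700
  k=1: S(1,-1) = 65.5377; S(1,+0) = 96.7700; S(1,+1) = 142.8862
  k=2: S(2,-2) = 44.3856; S(2,-1) = 65.5377; S(2,+0) = 96.7700; S(2,+1) = 142.8862; S(2,+2) = 210.9793
Terminal payoffs V(N, j) = max(S_T - K, 0):
  V(2,-2) = 0.000000; V(2,-1) = 0.000000; V(2,+0) = 0.380000; V(2,+1) = 46.496193; V(2,+2) = 114.589272
Backward induction: V(k, j) = exp(-r*dt) * [p_u * V(k+1, j+1) + p_m * V(k+1, j) + p_d * V(k+1, j-1)]
  V(1,-1) = exp(-r*dt) * [p_u*0.380000 + p_m*0.000000 + p_d*0.000000] = 0.052620
  V(1,+0) = exp(-r*dt) * [p_u*46.496193 + p_m*0.380000 + p_d*0.000000] = 6.688532
  V(1,+1) = exp(-r*dt) * [p_u*114.589272 + p_m*46.496193 + p_d*0.380000] = 46.537042
  V(0,+0) = exp(-r*dt) * [p_u*46.537042 + p_m*6.688532 + p_d*0.052620] = 10.855583

Answer: Price = V(0,0) = 10.8556


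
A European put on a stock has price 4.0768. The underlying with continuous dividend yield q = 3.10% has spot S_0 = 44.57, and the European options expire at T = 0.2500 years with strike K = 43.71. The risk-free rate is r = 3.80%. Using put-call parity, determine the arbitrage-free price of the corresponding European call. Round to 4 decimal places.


Put-call parity: C - P = S_0 * exp(-qT) - K * exp(-rT).
S_0 * exp(-qT) = 44.5700 * 0.99227995 = 44.22591754
K * exp(-rT) = 43.7100 * 0.99054498 = 43.29672118
C = P + S*exp(-qT) - K*exp(-rT)
C = 4.0768 + 44.22591754 - 43.29672118 = 5.0060

Answer: Call price = 5.0060


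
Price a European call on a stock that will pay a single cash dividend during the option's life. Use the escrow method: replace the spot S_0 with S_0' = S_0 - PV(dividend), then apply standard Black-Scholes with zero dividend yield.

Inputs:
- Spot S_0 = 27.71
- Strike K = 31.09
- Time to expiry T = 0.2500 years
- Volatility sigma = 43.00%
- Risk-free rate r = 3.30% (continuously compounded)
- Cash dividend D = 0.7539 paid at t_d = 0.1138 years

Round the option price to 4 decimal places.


PV(D) = D * exp(-r * t_d) = 0.7539 * 0.99625164 = 0.75107411
S_0' = S_0 - PV(D) = 27.7100 - 0.75107411 = 26.95892589
d1 = (ln(S_0'/K) + (r + sigma^2/2)*T) / (sigma*sqrt(T)) = -0.51725246
d2 = d1 - sigma*sqrt(T) = -0.73225246
exp(-rT) = 0.99178394
N(d1) = 0.30248997; N(d2) = 0.23200724
C = S_0' * N(d1) - K * exp(-rT) * N(d2) = 26.95892589 * 0.30248997 - 31.0900 * 0.99178394 * 0.23200724 = 1.0010

Answer: Price = 1.0010


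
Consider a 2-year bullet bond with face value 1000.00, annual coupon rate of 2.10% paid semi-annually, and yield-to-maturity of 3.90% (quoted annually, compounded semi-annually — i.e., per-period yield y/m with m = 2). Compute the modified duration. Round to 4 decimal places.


Coupon per period c = face * coupon_rate / m = 10.500000
Periods per year m = 2; per-period yield y/m = 0.019500
Number of cashflows N = 4
Cashflows (t years, CF_t, discount factor 1/(1+y/m)^(m*t), PV):
  t = 0.5000: CF_t = 10.500000, DF = 0.980873, PV = 10.299166
  t = 1.0000: CF_t = 10.500000, DF = 0.962112, PV = 10.102174
  t = 1.5000: CF_t = 10.500000, DF = 0.943709, PV = 9.908949
  t = 2.0000: CF_t = 1010.500000, DF = 0.925659, PV = 935.378530
Price P = sum_t PV_t = 965.688820
First compute Macaulay numerator sum_t t * PV_t:
  t * PV_t at t = 0.5000: 5.149583
  t * PV_t at t = 1.0000: 10.102174
  t * PV_t at t = 1.5000: 14.863424
  t * PV_t at t = 2.0000: 1870.757061
Macaulay duration D = 1900.872242 / 965.688820 = 1.968411
Modified duration = D / (1 + y/m) = 1.968411 / (1 + 0.019500) = 1.930761

Answer: Modified duration = 1.9308


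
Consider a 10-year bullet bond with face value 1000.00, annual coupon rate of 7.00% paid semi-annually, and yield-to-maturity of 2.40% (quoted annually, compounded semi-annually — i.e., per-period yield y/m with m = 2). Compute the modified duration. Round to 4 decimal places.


Answer: Modified duration = 7.7299

Derivation:
Coupon per period c = face * coupon_rate / m = 35.000000
Periods per year m = 2; per-period yield y/m = 0.012000
Number of cashflows N = 20
Cashflows (t years, CF_t, discount factor 1/(1+y/m)^(m*t), PV):
  t = 0.5000: CF_t = 35.000000, DF = 0.988142, PV = 34.584980
  t = 1.0000: CF_t = 35.000000, DF = 0.976425, PV = 34.174882
  t = 1.5000: CF_t = 35.000000, DF = 0.964847, PV = 33.769646
  t = 2.0000: CF_t = 35.000000, DF = 0.953406, PV = 33.369215
  t = 2.5000: CF_t = 35.000000, DF = 0.942101, PV = 32.973533
  t = 3.0000: CF_t = 35.000000, DF = 0.930930, PV = 32.582542
  t = 3.5000: CF_t = 35.000000, DF = 0.919891, PV = 32.196188
  t = 4.0000: CF_t = 35.000000, DF = 0.908983, PV = 31.814415
  t = 4.5000: CF_t = 35.000000, DF = 0.898205, PV = 31.437169
  t = 5.0000: CF_t = 35.000000, DF = 0.887554, PV = 31.064396
  t = 5.5000: CF_t = 35.000000, DF = 0.877030, PV = 30.696044
  t = 6.0000: CF_t = 35.000000, DF = 0.866630, PV = 30.332059
  t = 6.5000: CF_t = 35.000000, DF = 0.856354, PV = 29.972390
  t = 7.0000: CF_t = 35.000000, DF = 0.846200, PV = 29.616987
  t = 7.5000: CF_t = 35.000000, DF = 0.836166, PV = 29.265797
  t = 8.0000: CF_t = 35.000000, DF = 0.826251, PV = 28.918772
  t = 8.5000: CF_t = 35.000000, DF = 0.816453, PV = 28.575861
  t = 9.0000: CF_t = 35.000000, DF = 0.806772, PV = 28.237017
  t = 9.5000: CF_t = 35.000000, DF = 0.797205, PV = 27.902191
  t = 10.0000: CF_t = 1035.000000, DF = 0.787752, PV = 815.323762
Price P = sum_t PV_t = 1406.807848
First compute Macaulay numerator sum_t t * PV_t:
  t * PV_t at t = 0.5000: 17.292490
  t * PV_t at t = 1.0000: 34.174882
  t * PV_t at t = 1.5000: 50.654469
  t * PV_t at t = 2.0000: 66.738431
  t * PV_t at t = 2.5000: 82.433832
  t * PV_t at t = 3.0000: 97.747627
  t * PV_t at t = 3.5000: 112.686659
  t * PV_t at t = 4.0000: 127.257661
  t * PV_t at t = 4.5000: 141.467261
  t * PV_t at t = 5.0000: 155.321982
  t * PV_t at t = 5.5000: 168.828241
  t * PV_t at t = 6.0000: 181.992355
  t * PV_t at t = 6.5000: 194.820538
  t * PV_t at t = 7.0000: 207.318906
  t * PV_t at t = 7.5000: 219.493478
  t * PV_t at t = 8.0000: 231.350174
  t * PV_t at t = 8.5000: 242.894822
  t * PV_t at t = 9.0000: 254.133155
  t * PV_t at t = 9.5000: 265.070814
  t * PV_t at t = 10.0000: 8153.237620
Macaulay duration D = 11004.915399 / 1406.807848 = 7.822614
Modified duration = D / (1 + y/m) = 7.822614 / (1 + 0.012000) = 7.729856


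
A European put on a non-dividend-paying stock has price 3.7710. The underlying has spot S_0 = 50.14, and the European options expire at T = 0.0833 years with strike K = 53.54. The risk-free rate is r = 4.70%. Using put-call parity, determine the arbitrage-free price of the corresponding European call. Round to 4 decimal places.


Put-call parity: C - P = S_0 * exp(-qT) - K * exp(-rT).
S_0 * exp(-qT) = 50.1400 * 1.00000000 = 50.14000000
K * exp(-rT) = 53.5400 * 0.99609255 = 53.33079534
C = P + S*exp(-qT) - K*exp(-rT)
C = 3.7710 + 50.14000000 - 53.33079534 = 0.5802

Answer: Call price = 0.5802


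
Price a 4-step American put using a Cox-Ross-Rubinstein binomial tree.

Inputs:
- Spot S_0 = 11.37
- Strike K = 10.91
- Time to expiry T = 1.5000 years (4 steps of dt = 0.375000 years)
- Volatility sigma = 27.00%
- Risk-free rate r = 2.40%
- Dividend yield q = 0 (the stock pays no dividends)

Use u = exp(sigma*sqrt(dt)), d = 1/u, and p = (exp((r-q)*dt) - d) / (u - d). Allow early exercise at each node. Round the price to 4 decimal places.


Answer: Price = V(0,0) = 1.0605

Derivation:
dt = T/N = 0.375000
u = exp(sigma*sqrt(dt)) = 1.179795; d = 1/u = 0.847605
p = (exp((r-q)*dt) - d) / (u - d) = 0.485974
Discount per step: exp(-r*dt) = 0.991040
Stock lattice S(k, i) with i counting down-moves:
  k=0: S(0,0) = 11.3700
  k=1: S(1,0) = 13.4143; S(1,1) = 9.6373
  k=2: S(2,0) = 15.8261; S(2,1) = 11.3700; S(2,2) = 8.1686
  k=3: S(3,0) = 18.6715; S(3,1) = 13.4143; S(3,2) = 9.6373; S(3,3) = 6.9237
  k=4: S(4,0) = 22.0286; S(4,1) = 15.8261; S(4,2) = 11.3700; S(4,3) = 8.1686; S(4,4) = 5.8686
Terminal payoffs V(N, i) = max(K - S_T, 0):
  V(4,0) = 0.000000; V(4,1) = 0.000000; V(4,2) = 0.000000; V(4,3) = 2.741403; V(4,4) = 5.041400
Backward induction: V(k, i) = exp(-r*dt) * [p * V(k+1, i) + (1-p) * V(k+1, i+1)]; then take max(V_cont, immediate exercise) for American.
  V(3,0) = exp(-r*dt) * [p*0.000000 + (1-p)*0.000000] = 0.000000; exercise = 0.000000; V(3,0) = max -> 0.000000
  V(3,1) = exp(-r*dt) * [p*0.000000 + (1-p)*0.000000] = 0.000000; exercise = 0.000000; V(3,1) = max -> 0.000000
  V(3,2) = exp(-r*dt) * [p*0.000000 + (1-p)*2.741403] = 1.396527; exercise = 1.272731; V(3,2) = max -> 1.396527
  V(3,3) = exp(-r*dt) * [p*2.741403 + (1-p)*5.041400] = 3.888507; exercise = 3.986256; V(3,3) = max -> 3.986256
  V(2,0) = exp(-r*dt) * [p*0.000000 + (1-p)*0.000000] = 0.000000; exercise = 0.000000; V(2,0) = max -> 0.000000
  V(2,1) = exp(-r*dt) * [p*0.000000 + (1-p)*1.396527] = 0.711419; exercise = 0.000000; V(2,1) = max -> 0.711419
  V(2,2) = exp(-r*dt) * [p*1.396527 + (1-p)*3.986256] = 2.703276; exercise = 2.741403; V(2,2) = max -> 2.741403
  V(1,0) = exp(-r*dt) * [p*0.000000 + (1-p)*0.711419] = 0.362412; exercise = 0.000000; V(1,0) = max -> 0.362412
  V(1,1) = exp(-r*dt) * [p*0.711419 + (1-p)*2.741403] = 1.739161; exercise = 1.272731; V(1,1) = max -> 1.739161
  V(0,0) = exp(-r*dt) * [p*0.362412 + (1-p)*1.739161] = 1.060509; exercise = 0.000000; V(0,0) = max -> 1.060509


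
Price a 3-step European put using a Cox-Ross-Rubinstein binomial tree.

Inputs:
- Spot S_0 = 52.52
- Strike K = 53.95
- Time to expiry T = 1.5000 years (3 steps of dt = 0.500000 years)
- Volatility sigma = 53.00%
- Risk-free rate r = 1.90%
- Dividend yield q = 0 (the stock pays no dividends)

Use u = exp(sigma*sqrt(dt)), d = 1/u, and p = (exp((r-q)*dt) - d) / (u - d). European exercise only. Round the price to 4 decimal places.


dt = T/N = 0.500000
u = exp(sigma*sqrt(dt)) = 1.454652; d = 1/u = 0.687450
p = (exp((r-q)*dt) - d) / (u - d) = 0.419831
Discount per step: exp(-r*dt) = 0.990545
Stock lattice S(k, i) with i counting down-moves:
  k=0: S(0,0) = 52.5200
  k=1: S(1,0) = 76.3983; S(1,1) = 36.1049
  k=2: S(2,0) = 111.1330; S(2,1) = 52.5200; S(2,2) = 24.8203
  k=3: S(3,0) = 161.6598; S(3,1) = 76.3983; S(3,2) = 36.1049; S(3,3) = 17.0627
Terminal payoffs V(N, i) = max(K - S_T, 0):
  V(3,0) = 0.000000; V(3,1) = 0.000000; V(3,2) = 17.845141; V(3,3) = 36.887309
Backward induction: V(k, i) = exp(-r*dt) * [p * V(k+1, i) + (1-p) * V(k+1, i+1)].
  V(2,0) = exp(-r*dt) * [p*0.000000 + (1-p)*0.000000] = 0.000000
  V(2,1) = exp(-r*dt) * [p*0.000000 + (1-p)*17.845141] = 10.255301
  V(2,2) = exp(-r*dt) * [p*17.845141 + (1-p)*36.887309] = 28.619627
  V(1,0) = exp(-r*dt) * [p*0.000000 + (1-p)*10.255301] = 5.893548
  V(1,1) = exp(-r*dt) * [p*10.255301 + (1-p)*28.619627] = 20.712004
  V(0,0) = exp(-r*dt) * [p*5.893548 + (1-p)*20.712004] = 14.353741

Answer: Price = V(0,0) = 14.3537


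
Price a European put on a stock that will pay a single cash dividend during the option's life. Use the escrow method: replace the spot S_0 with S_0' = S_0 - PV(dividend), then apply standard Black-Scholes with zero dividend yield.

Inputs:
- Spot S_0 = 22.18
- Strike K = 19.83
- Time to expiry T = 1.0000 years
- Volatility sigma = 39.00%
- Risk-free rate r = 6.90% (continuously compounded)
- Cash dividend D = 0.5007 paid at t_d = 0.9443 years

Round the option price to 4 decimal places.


Answer: Price = 1.7605

Derivation:
PV(D) = D * exp(-r * t_d) = 0.5007 * 0.93692064 = 0.46911616
S_0' = S_0 - PV(D) = 22.1800 - 0.46911616 = 21.71088384
d1 = (ln(S_0'/K) + (r + sigma^2/2)*T) / (sigma*sqrt(T)) = 0.60427629
d2 = d1 - sigma*sqrt(T) = 0.21427629
exp(-rT) = 0.93332668
N(-d1) = 0.27282998; N(-d2) = 0.41516580
P = K * exp(-rT) * N(-d2) - S_0' * N(-d1) = 19.8300 * 0.93332668 * 0.41516580 - 21.71088384 * 0.27282998 = 1.7605


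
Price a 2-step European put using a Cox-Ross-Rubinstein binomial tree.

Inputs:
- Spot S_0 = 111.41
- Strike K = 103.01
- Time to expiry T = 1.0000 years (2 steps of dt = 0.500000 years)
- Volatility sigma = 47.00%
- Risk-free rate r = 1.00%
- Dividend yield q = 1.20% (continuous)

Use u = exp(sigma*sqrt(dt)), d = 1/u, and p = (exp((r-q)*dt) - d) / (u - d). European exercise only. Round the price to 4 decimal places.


dt = T/N = 0.500000
u = exp(sigma*sqrt(dt)) = 1.394227; d = 1/u = 0.717243
p = (exp((r-q)*dt) - d) / (u - d) = 0.416195
Discount per step: exp(-r*dt) = 0.995012
Stock lattice S(k, i) with i counting down-moves:
  k=0: S(0,0) = 111.4100
  k=1: S(1,0) = 155.3308; S(1,1) = 79.9081
  k=2: S(2,0) = 216.5665; S(2,1) = 111.4100; S(2,2) = 57.3135
Terminal payoffs V(N, i) = max(K - S_T, 0):
  V(2,0) = 0.000000; V(2,1) = 0.000000; V(2,2) = 45.696470
Backward induction: V(k, i) = exp(-r*dt) * [p * V(k+1, i) + (1-p) * V(k+1, i+1)].
  V(1,0) = exp(-r*dt) * [p*0.000000 + (1-p)*0.000000] = 0.000000
  V(1,1) = exp(-r*dt) * [p*0.000000 + (1-p)*45.696470] = 26.544775
  V(0,0) = exp(-r*dt) * [p*0.000000 + (1-p)*26.544775] = 15.419683

Answer: Price = V(0,0) = 15.4197


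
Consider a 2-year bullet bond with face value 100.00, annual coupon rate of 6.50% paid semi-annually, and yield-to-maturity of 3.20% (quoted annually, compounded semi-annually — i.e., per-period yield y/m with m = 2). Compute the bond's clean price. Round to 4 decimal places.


Answer: Price = 106.3442

Derivation:
Coupon per period c = face * coupon_rate / m = 3.250000
Periods per year m = 2; per-period yield y/m = 0.016000
Number of cashflows N = 4
Cashflows (t years, CF_t, discount factor 1/(1+y/m)^(m*t), PV):
  t = 0.5000: CF_t = 3.250000, DF = 0.984252, PV = 3.198819
  t = 1.0000: CF_t = 3.250000, DF = 0.968752, PV = 3.148444
  t = 1.5000: CF_t = 3.250000, DF = 0.953496, PV = 3.098862
  t = 2.0000: CF_t = 103.250000, DF = 0.938480, PV = 96.898093
Price P = sum_t PV_t = 106.344217


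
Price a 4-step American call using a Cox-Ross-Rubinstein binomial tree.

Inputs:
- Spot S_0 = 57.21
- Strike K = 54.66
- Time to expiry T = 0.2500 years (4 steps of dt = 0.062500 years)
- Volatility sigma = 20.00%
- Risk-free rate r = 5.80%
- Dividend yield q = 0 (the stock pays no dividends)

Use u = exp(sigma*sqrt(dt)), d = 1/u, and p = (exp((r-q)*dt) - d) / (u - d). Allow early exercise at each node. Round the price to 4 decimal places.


Answer: Price = V(0,0) = 4.3786

Derivation:
dt = T/N = 0.062500
u = exp(sigma*sqrt(dt)) = 1.051271; d = 1/u = 0.951229
p = (exp((r-q)*dt) - d) / (u - d) = 0.523803
Discount per step: exp(-r*dt) = 0.996382
Stock lattice S(k, i) with i counting down-moves:
  k=0: S(0,0) = 57.2100
  k=1: S(1,0) = 60.1432; S(1,1) = 54.4198
  k=2: S(2,0) = 63.2268; S(2,1) = 57.2100; S(2,2) = 51.7657
  k=3: S(3,0) = 66.4685; S(3,1) = 60.1432; S(3,2) = 54.4198; S(3,3) = 49.2411
  k=4: S(4,0) = 69.8765; S(4,1) = 63.2268; S(4,2) = 57.2100; S(4,3) = 51.7657; S(4,4) = 46.8396
Terminal payoffs V(N, i) = max(S_T - K, 0):
  V(4,0) = 15.216452; V(4,1) = 8.566828; V(4,2) = 2.550000; V(4,3) = 0.000000; V(4,4) = 0.000000
Backward induction: V(k, i) = exp(-r*dt) * [p * V(k+1, i) + (1-p) * V(k+1, i+1)]; then take max(V_cont, immediate exercise) for American.
  V(3,0) = exp(-r*dt) * [p*15.216452 + (1-p)*8.566828] = 12.006321; exercise = 11.808537; V(3,0) = max -> 12.006321
  V(3,1) = exp(-r*dt) * [p*8.566828 + (1-p)*2.550000] = 5.681003; exercise = 5.483219; V(3,1) = max -> 5.681003
  V(3,2) = exp(-r*dt) * [p*2.550000 + (1-p)*0.000000] = 1.330865; exercise = 0.000000; V(3,2) = max -> 1.330865
  V(3,3) = exp(-r*dt) * [p*0.000000 + (1-p)*0.000000] = 0.000000; exercise = 0.000000; V(3,3) = max -> 0.000000
  V(2,0) = exp(-r*dt) * [p*12.006321 + (1-p)*5.681003] = 8.961680; exercise = 8.566828; V(2,0) = max -> 8.961680
  V(2,1) = exp(-r*dt) * [p*5.681003 + (1-p)*1.330865] = 3.596421; exercise = 2.550000; V(2,1) = max -> 3.596421
  V(2,2) = exp(-r*dt) * [p*1.330865 + (1-p)*0.000000] = 0.694589; exercise = 0.000000; V(2,2) = max -> 0.694589
  V(1,0) = exp(-r*dt) * [p*8.961680 + (1-p)*3.596421] = 6.383579; exercise = 5.483219; V(1,0) = max -> 6.383579
  V(1,1) = exp(-r*dt) * [p*3.596421 + (1-p)*0.694589] = 2.206565; exercise = 0.000000; V(1,1) = max -> 2.206565
  V(0,0) = exp(-r*dt) * [p*6.383579 + (1-p)*2.206565] = 4.378597; exercise = 2.550000; V(0,0) = max -> 4.378597
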